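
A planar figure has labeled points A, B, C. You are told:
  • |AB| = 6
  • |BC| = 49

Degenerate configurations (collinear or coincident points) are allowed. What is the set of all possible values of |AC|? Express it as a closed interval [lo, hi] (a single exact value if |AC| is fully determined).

|AB| ∈ {6}
|BC| ∈ {49}
|AC| ∈ [43, 55]

|AC| ∈ [43, 55]  (≈ [43.0000, 55.0000])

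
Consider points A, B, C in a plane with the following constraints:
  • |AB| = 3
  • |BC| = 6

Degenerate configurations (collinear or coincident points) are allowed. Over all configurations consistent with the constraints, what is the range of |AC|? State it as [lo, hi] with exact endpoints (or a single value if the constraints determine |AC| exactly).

|AB| ∈ {3}
|BC| ∈ {6}
|AC| ∈ [3, 9]

|AC| ∈ [3, 9]  (≈ [3.0000, 9.0000])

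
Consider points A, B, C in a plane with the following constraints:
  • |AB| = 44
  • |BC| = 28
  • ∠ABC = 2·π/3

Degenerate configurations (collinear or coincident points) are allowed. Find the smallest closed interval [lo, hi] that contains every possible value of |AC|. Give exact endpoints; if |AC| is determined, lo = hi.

|AC| = 4·√(247)  (≈ 62.8649)

|AB| ∈ {44}
|BC| ∈ {28}
|AC| ∈ {4·√(247)}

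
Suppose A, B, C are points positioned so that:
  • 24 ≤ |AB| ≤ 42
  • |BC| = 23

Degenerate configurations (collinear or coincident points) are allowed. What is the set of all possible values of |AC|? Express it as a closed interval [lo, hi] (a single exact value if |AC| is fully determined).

|AC| ∈ [1, 65]  (≈ [1.0000, 65.0000])

|AB| ∈ [24, 42]
|BC| ∈ {23}
|AC| ∈ [1, 65]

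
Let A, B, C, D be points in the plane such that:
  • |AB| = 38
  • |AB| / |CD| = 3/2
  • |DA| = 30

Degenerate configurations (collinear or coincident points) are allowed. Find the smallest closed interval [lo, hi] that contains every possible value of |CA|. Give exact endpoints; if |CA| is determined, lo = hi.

|AB| ∈ {38}
|AD| ∈ {30}
|CD| ∈ {76/3}
|BD| ∈ [8, 68]
|AC| ∈ [14/3, 166/3]
|BC| ∈ [0, 280/3]

|CA| ∈ [14/3, 166/3]  (≈ [4.6667, 55.3333])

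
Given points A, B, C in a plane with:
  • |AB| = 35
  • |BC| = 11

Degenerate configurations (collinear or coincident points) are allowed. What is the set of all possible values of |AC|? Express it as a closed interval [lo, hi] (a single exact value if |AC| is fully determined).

|AB| ∈ {35}
|BC| ∈ {11}
|AC| ∈ [24, 46]

|AC| ∈ [24, 46]  (≈ [24.0000, 46.0000])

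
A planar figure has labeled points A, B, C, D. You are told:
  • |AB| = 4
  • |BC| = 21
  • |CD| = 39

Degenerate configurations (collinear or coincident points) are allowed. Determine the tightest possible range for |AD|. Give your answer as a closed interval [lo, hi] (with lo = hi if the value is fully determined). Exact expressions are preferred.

|AD| ∈ [14, 64]  (≈ [14.0000, 64.0000])

|AB| ∈ {4}
|BC| ∈ {21}
|CD| ∈ {39}
|AC| ∈ [17, 25]
|BD| ∈ [18, 60]
|AD| ∈ [14, 64]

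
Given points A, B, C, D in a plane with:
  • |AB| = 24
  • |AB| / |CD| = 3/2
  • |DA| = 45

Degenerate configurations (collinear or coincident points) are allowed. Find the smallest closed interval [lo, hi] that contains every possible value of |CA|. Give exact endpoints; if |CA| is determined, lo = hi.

|AB| ∈ {24}
|AD| ∈ {45}
|CD| ∈ {16}
|BD| ∈ [21, 69]
|AC| ∈ [29, 61]
|BC| ∈ [5, 85]

|CA| ∈ [29, 61]  (≈ [29.0000, 61.0000])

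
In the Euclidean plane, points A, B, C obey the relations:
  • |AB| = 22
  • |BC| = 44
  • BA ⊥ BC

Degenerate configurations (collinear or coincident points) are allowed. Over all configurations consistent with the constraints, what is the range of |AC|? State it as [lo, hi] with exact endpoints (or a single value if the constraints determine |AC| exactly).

|AB| ∈ {22}
|BC| ∈ {44}
|AC| ∈ {22·√(5)}

|AC| = 22·√(5)  (≈ 49.1935)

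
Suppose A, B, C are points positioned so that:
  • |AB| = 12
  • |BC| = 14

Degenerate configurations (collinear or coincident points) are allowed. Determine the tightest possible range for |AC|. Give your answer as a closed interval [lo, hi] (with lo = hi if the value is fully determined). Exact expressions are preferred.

|AB| ∈ {12}
|BC| ∈ {14}
|AC| ∈ [2, 26]

|AC| ∈ [2, 26]  (≈ [2.0000, 26.0000])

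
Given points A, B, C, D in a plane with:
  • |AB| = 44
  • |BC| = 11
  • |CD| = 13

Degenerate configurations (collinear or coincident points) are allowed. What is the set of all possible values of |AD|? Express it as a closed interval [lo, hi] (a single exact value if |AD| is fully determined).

|AB| ∈ {44}
|BC| ∈ {11}
|CD| ∈ {13}
|AC| ∈ [33, 55]
|BD| ∈ [2, 24]
|AD| ∈ [20, 68]

|AD| ∈ [20, 68]  (≈ [20.0000, 68.0000])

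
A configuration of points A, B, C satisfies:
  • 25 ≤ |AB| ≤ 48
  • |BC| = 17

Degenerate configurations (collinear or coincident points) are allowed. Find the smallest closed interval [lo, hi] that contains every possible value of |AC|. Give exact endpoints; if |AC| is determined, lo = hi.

|AB| ∈ [25, 48]
|BC| ∈ {17}
|AC| ∈ [8, 65]

|AC| ∈ [8, 65]  (≈ [8.0000, 65.0000])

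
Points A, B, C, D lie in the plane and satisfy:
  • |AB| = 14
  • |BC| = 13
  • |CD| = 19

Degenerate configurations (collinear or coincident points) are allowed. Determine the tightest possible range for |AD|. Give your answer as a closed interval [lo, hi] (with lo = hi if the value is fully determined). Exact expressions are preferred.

|AD| ∈ [0, 46]  (≈ [0.0000, 46.0000])

|AB| ∈ {14}
|BC| ∈ {13}
|CD| ∈ {19}
|AC| ∈ [1, 27]
|BD| ∈ [6, 32]
|AD| ∈ [0, 46]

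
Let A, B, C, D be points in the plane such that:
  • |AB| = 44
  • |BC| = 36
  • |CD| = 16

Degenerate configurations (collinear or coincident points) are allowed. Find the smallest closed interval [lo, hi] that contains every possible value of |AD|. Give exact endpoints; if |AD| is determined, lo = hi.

|AB| ∈ {44}
|BC| ∈ {36}
|CD| ∈ {16}
|AC| ∈ [8, 80]
|BD| ∈ [20, 52]
|AD| ∈ [0, 96]

|AD| ∈ [0, 96]  (≈ [0.0000, 96.0000])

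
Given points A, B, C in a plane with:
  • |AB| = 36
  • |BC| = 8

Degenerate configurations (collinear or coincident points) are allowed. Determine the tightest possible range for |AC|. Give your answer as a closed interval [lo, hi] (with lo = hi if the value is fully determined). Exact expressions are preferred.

|AC| ∈ [28, 44]  (≈ [28.0000, 44.0000])

|AB| ∈ {36}
|BC| ∈ {8}
|AC| ∈ [28, 44]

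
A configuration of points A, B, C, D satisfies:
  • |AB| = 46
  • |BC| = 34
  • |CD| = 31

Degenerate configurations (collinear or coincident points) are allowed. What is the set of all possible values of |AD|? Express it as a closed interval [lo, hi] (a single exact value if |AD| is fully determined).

|AB| ∈ {46}
|BC| ∈ {34}
|CD| ∈ {31}
|AC| ∈ [12, 80]
|BD| ∈ [3, 65]
|AD| ∈ [0, 111]

|AD| ∈ [0, 111]  (≈ [0.0000, 111.0000])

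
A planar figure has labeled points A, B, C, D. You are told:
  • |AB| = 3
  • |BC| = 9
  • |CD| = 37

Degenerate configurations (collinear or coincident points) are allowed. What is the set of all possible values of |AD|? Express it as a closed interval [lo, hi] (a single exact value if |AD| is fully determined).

|AB| ∈ {3}
|BC| ∈ {9}
|CD| ∈ {37}
|AC| ∈ [6, 12]
|BD| ∈ [28, 46]
|AD| ∈ [25, 49]

|AD| ∈ [25, 49]  (≈ [25.0000, 49.0000])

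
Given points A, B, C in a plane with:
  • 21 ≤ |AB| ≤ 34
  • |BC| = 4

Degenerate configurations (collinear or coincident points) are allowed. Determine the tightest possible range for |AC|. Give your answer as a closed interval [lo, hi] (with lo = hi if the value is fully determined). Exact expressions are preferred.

|AB| ∈ [21, 34]
|BC| ∈ {4}
|AC| ∈ [17, 38]

|AC| ∈ [17, 38]  (≈ [17.0000, 38.0000])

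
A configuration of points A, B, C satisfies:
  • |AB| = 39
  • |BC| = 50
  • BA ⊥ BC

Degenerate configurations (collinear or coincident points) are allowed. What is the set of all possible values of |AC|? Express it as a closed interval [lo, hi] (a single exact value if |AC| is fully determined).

|AB| ∈ {39}
|BC| ∈ {50}
|AC| ∈ {√(4021)}

|AC| = √(4021)  (≈ 63.4114)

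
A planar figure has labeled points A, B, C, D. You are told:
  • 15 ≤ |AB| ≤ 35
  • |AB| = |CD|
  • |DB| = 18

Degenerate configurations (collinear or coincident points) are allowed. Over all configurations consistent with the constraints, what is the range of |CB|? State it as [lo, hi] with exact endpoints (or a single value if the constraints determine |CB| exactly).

|CB| ∈ [0, 53]  (≈ [0.0000, 53.0000])

|AB| ∈ [15, 35]
|BD| ∈ {18}
|CD| ∈ [15, 35]
|AD| ∈ [0, 53]
|BC| ∈ [0, 53]
|AC| ∈ [0, 88]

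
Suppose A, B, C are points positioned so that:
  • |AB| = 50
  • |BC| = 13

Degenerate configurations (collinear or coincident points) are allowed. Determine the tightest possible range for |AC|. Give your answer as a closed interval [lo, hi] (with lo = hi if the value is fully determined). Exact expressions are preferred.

|AB| ∈ {50}
|BC| ∈ {13}
|AC| ∈ [37, 63]

|AC| ∈ [37, 63]  (≈ [37.0000, 63.0000])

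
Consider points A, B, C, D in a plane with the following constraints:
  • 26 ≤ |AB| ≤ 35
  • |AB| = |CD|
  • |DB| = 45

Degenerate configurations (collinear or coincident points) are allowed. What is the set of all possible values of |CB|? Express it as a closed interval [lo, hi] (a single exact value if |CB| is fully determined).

|AB| ∈ [26, 35]
|BD| ∈ {45}
|CD| ∈ [26, 35]
|AD| ∈ [10, 80]
|BC| ∈ [10, 80]
|AC| ∈ [0, 115]

|CB| ∈ [10, 80]  (≈ [10.0000, 80.0000])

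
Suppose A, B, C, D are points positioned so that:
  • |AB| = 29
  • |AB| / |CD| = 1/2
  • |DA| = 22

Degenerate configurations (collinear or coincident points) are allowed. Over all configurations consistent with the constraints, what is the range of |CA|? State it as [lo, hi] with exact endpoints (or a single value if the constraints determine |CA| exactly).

|CA| ∈ [36, 80]  (≈ [36.0000, 80.0000])

|AB| ∈ {29}
|AD| ∈ {22}
|CD| ∈ {58}
|BD| ∈ [7, 51]
|AC| ∈ [36, 80]
|BC| ∈ [7, 109]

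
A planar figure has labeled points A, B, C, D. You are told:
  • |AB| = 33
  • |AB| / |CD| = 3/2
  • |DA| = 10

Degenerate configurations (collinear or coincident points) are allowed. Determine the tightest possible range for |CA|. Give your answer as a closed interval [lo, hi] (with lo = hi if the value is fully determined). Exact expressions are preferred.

|AB| ∈ {33}
|AD| ∈ {10}
|CD| ∈ {22}
|BD| ∈ [23, 43]
|AC| ∈ [12, 32]
|BC| ∈ [1, 65]

|CA| ∈ [12, 32]  (≈ [12.0000, 32.0000])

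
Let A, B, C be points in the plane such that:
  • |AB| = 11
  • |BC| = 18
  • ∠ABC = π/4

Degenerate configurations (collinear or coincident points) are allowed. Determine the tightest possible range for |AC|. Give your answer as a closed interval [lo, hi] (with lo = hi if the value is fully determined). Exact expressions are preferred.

|AB| ∈ {11}
|BC| ∈ {18}
|AC| ∈ {√(445 - 198·√(2))}

|AC| = √(445 - 198·√(2))  (≈ 12.8447)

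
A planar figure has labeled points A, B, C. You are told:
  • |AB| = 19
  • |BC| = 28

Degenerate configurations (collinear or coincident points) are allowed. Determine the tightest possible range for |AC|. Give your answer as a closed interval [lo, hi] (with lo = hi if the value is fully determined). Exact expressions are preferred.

|AB| ∈ {19}
|BC| ∈ {28}
|AC| ∈ [9, 47]

|AC| ∈ [9, 47]  (≈ [9.0000, 47.0000])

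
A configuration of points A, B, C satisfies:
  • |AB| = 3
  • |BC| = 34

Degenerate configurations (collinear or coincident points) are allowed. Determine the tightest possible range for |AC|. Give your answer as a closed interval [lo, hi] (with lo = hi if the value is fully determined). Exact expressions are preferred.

|AC| ∈ [31, 37]  (≈ [31.0000, 37.0000])

|AB| ∈ {3}
|BC| ∈ {34}
|AC| ∈ [31, 37]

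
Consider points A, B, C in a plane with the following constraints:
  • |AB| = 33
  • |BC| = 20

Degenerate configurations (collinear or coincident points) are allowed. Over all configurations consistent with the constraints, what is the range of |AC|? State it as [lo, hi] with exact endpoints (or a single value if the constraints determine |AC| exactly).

|AB| ∈ {33}
|BC| ∈ {20}
|AC| ∈ [13, 53]

|AC| ∈ [13, 53]  (≈ [13.0000, 53.0000])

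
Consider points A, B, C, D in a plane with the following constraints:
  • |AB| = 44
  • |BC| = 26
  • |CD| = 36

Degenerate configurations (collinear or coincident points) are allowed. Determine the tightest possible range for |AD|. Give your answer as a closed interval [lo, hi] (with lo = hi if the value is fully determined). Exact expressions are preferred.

|AD| ∈ [0, 106]  (≈ [0.0000, 106.0000])

|AB| ∈ {44}
|BC| ∈ {26}
|CD| ∈ {36}
|AC| ∈ [18, 70]
|BD| ∈ [10, 62]
|AD| ∈ [0, 106]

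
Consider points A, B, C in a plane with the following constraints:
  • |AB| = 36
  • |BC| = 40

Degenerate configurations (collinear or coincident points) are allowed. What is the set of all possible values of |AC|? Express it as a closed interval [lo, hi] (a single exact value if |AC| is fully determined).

|AC| ∈ [4, 76]  (≈ [4.0000, 76.0000])

|AB| ∈ {36}
|BC| ∈ {40}
|AC| ∈ [4, 76]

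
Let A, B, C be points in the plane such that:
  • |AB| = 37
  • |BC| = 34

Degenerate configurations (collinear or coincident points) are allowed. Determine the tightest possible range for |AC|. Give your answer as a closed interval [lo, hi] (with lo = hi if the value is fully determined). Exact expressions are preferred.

|AC| ∈ [3, 71]  (≈ [3.0000, 71.0000])

|AB| ∈ {37}
|BC| ∈ {34}
|AC| ∈ [3, 71]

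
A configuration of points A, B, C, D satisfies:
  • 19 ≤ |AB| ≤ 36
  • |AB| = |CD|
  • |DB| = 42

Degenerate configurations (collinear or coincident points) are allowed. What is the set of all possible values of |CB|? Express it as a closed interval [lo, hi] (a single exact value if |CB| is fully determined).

|AB| ∈ [19, 36]
|BD| ∈ {42}
|CD| ∈ [19, 36]
|AD| ∈ [6, 78]
|BC| ∈ [6, 78]
|AC| ∈ [0, 114]

|CB| ∈ [6, 78]  (≈ [6.0000, 78.0000])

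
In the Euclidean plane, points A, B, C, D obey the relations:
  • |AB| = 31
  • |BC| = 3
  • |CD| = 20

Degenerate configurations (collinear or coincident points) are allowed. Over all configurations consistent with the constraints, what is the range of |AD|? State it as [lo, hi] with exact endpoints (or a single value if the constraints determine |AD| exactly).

|AB| ∈ {31}
|BC| ∈ {3}
|CD| ∈ {20}
|AC| ∈ [28, 34]
|BD| ∈ [17, 23]
|AD| ∈ [8, 54]

|AD| ∈ [8, 54]  (≈ [8.0000, 54.0000])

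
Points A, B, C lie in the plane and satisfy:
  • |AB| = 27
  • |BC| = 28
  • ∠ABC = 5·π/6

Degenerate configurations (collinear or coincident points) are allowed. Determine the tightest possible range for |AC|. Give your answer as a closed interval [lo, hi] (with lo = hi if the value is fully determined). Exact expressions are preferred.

|AB| ∈ {27}
|BC| ∈ {28}
|AC| ∈ {√(756·√(3) + 1513)}

|AC| = √(756·√(3) + 1513)  (≈ 53.1266)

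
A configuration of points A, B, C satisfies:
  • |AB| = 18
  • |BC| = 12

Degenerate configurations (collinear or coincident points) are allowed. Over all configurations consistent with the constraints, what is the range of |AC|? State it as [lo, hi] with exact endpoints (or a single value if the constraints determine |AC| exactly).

|AB| ∈ {18}
|BC| ∈ {12}
|AC| ∈ [6, 30]

|AC| ∈ [6, 30]  (≈ [6.0000, 30.0000])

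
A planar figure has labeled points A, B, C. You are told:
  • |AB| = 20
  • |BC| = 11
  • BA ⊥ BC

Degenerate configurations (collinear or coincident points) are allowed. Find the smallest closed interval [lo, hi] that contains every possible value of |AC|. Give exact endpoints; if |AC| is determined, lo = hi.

|AC| = √(521)  (≈ 22.8254)

|AB| ∈ {20}
|BC| ∈ {11}
|AC| ∈ {√(521)}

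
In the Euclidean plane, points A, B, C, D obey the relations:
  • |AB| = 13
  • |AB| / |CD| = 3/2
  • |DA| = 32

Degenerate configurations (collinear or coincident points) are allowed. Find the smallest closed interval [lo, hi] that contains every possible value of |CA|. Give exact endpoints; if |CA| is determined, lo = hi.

|CA| ∈ [70/3, 122/3]  (≈ [23.3333, 40.6667])

|AB| ∈ {13}
|AD| ∈ {32}
|CD| ∈ {26/3}
|BD| ∈ [19, 45]
|AC| ∈ [70/3, 122/3]
|BC| ∈ [31/3, 161/3]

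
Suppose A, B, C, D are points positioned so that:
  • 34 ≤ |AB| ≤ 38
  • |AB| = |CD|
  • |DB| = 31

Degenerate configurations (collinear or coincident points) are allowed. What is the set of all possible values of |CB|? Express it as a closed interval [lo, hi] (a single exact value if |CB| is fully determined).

|CB| ∈ [3, 69]  (≈ [3.0000, 69.0000])

|AB| ∈ [34, 38]
|BD| ∈ {31}
|CD| ∈ [34, 38]
|AD| ∈ [3, 69]
|BC| ∈ [3, 69]
|AC| ∈ [0, 107]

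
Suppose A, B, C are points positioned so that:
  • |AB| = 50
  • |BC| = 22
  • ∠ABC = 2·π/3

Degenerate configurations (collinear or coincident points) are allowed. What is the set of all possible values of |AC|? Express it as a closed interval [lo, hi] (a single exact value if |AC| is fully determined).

|AC| = 2·√(1021)  (≈ 63.9062)

|AB| ∈ {50}
|BC| ∈ {22}
|AC| ∈ {2·√(1021)}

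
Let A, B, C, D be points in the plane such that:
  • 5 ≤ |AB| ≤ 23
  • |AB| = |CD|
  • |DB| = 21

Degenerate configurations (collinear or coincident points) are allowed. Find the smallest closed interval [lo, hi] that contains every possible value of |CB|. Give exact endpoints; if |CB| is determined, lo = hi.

|CB| ∈ [0, 44]  (≈ [0.0000, 44.0000])

|AB| ∈ [5, 23]
|BD| ∈ {21}
|CD| ∈ [5, 23]
|AD| ∈ [0, 44]
|BC| ∈ [0, 44]
|AC| ∈ [0, 67]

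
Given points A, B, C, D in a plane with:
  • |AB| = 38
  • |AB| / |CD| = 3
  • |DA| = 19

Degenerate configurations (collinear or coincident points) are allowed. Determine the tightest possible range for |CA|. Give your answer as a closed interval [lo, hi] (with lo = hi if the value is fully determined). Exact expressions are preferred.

|AB| ∈ {38}
|AD| ∈ {19}
|CD| ∈ {38/3}
|BD| ∈ [19, 57]
|AC| ∈ [19/3, 95/3]
|BC| ∈ [19/3, 209/3]

|CA| ∈ [19/3, 95/3]  (≈ [6.3333, 31.6667])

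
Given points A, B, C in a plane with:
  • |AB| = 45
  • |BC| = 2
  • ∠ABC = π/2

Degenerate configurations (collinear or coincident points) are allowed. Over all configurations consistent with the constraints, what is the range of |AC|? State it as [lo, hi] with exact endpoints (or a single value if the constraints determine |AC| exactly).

|AC| = √(2029)  (≈ 45.0444)

|AB| ∈ {45}
|BC| ∈ {2}
|AC| ∈ {√(2029)}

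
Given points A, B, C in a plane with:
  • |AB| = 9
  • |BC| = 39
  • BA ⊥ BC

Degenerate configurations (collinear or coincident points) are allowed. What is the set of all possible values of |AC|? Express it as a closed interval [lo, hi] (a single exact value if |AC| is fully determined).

|AC| = 3·√(178)  (≈ 40.0250)

|AB| ∈ {9}
|BC| ∈ {39}
|AC| ∈ {3·√(178)}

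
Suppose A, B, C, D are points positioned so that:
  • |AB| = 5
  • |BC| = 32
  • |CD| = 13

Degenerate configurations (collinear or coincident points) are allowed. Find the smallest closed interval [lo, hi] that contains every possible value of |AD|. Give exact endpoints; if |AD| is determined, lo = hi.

|AB| ∈ {5}
|BC| ∈ {32}
|CD| ∈ {13}
|AC| ∈ [27, 37]
|BD| ∈ [19, 45]
|AD| ∈ [14, 50]

|AD| ∈ [14, 50]  (≈ [14.0000, 50.0000])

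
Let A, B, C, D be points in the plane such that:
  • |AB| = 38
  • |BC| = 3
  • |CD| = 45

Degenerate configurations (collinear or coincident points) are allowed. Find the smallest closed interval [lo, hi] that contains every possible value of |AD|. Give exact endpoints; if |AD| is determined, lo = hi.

|AD| ∈ [4, 86]  (≈ [4.0000, 86.0000])

|AB| ∈ {38}
|BC| ∈ {3}
|CD| ∈ {45}
|AC| ∈ [35, 41]
|BD| ∈ [42, 48]
|AD| ∈ [4, 86]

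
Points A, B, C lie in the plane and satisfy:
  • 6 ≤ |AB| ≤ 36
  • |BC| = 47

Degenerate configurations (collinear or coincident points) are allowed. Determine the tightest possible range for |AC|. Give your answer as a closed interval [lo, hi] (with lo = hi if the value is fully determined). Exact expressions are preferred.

|AC| ∈ [11, 83]  (≈ [11.0000, 83.0000])

|AB| ∈ [6, 36]
|BC| ∈ {47}
|AC| ∈ [11, 83]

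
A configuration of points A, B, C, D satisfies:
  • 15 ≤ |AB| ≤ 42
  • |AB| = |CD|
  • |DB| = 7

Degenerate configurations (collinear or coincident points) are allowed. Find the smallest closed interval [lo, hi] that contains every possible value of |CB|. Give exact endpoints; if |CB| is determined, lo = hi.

|AB| ∈ [15, 42]
|BD| ∈ {7}
|CD| ∈ [15, 42]
|AD| ∈ [8, 49]
|BC| ∈ [8, 49]
|AC| ∈ [0, 91]

|CB| ∈ [8, 49]  (≈ [8.0000, 49.0000])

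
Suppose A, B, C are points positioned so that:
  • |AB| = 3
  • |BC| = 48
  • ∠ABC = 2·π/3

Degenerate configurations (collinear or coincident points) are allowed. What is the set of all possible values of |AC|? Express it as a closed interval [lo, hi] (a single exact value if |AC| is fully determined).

|AB| ∈ {3}
|BC| ∈ {48}
|AC| ∈ {3·√(273)}

|AC| = 3·√(273)  (≈ 49.5681)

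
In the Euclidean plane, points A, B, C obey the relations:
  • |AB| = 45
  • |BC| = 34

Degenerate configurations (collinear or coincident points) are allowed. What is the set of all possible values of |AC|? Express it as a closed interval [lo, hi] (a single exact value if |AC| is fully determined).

|AB| ∈ {45}
|BC| ∈ {34}
|AC| ∈ [11, 79]

|AC| ∈ [11, 79]  (≈ [11.0000, 79.0000])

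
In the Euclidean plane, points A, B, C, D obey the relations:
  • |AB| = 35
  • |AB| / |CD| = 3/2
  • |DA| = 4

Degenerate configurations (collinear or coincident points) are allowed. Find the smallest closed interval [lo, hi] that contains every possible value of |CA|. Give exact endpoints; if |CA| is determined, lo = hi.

|AB| ∈ {35}
|AD| ∈ {4}
|CD| ∈ {70/3}
|BD| ∈ [31, 39]
|AC| ∈ [58/3, 82/3]
|BC| ∈ [23/3, 187/3]

|CA| ∈ [58/3, 82/3]  (≈ [19.3333, 27.3333])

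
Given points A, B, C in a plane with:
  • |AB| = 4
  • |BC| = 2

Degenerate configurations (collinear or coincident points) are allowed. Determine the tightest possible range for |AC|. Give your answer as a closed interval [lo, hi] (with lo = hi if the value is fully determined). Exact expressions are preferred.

|AB| ∈ {4}
|BC| ∈ {2}
|AC| ∈ [2, 6]

|AC| ∈ [2, 6]  (≈ [2.0000, 6.0000])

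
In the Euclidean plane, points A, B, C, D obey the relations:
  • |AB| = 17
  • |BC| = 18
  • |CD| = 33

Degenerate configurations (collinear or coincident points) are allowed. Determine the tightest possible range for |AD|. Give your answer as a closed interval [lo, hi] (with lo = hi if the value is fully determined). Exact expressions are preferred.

|AB| ∈ {17}
|BC| ∈ {18}
|CD| ∈ {33}
|AC| ∈ [1, 35]
|BD| ∈ [15, 51]
|AD| ∈ [0, 68]

|AD| ∈ [0, 68]  (≈ [0.0000, 68.0000])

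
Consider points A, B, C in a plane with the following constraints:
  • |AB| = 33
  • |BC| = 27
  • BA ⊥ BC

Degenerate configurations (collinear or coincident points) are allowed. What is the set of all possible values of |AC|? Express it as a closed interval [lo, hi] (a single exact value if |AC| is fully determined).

|AB| ∈ {33}
|BC| ∈ {27}
|AC| ∈ {3·√(202)}

|AC| = 3·√(202)  (≈ 42.6380)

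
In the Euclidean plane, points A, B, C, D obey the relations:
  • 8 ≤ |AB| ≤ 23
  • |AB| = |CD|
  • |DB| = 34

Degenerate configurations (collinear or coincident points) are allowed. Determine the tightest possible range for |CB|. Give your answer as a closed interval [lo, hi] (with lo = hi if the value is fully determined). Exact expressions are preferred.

|AB| ∈ [8, 23]
|BD| ∈ {34}
|CD| ∈ [8, 23]
|AD| ∈ [11, 57]
|BC| ∈ [11, 57]
|AC| ∈ [0, 80]

|CB| ∈ [11, 57]  (≈ [11.0000, 57.0000])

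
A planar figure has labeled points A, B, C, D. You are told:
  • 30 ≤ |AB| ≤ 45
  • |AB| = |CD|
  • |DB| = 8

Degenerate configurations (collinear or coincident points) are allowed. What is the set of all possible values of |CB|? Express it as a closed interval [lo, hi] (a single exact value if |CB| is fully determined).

|AB| ∈ [30, 45]
|BD| ∈ {8}
|CD| ∈ [30, 45]
|AD| ∈ [22, 53]
|BC| ∈ [22, 53]
|AC| ∈ [0, 98]

|CB| ∈ [22, 53]  (≈ [22.0000, 53.0000])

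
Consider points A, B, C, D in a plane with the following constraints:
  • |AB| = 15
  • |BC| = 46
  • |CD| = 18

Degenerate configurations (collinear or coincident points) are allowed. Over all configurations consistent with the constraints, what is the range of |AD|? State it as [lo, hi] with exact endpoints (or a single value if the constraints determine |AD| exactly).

|AB| ∈ {15}
|BC| ∈ {46}
|CD| ∈ {18}
|AC| ∈ [31, 61]
|BD| ∈ [28, 64]
|AD| ∈ [13, 79]

|AD| ∈ [13, 79]  (≈ [13.0000, 79.0000])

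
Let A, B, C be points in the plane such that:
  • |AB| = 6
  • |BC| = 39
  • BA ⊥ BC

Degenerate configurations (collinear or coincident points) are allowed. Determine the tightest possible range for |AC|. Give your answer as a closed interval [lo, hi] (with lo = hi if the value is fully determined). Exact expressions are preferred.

|AC| = 3·√(173)  (≈ 39.4588)

|AB| ∈ {6}
|BC| ∈ {39}
|AC| ∈ {3·√(173)}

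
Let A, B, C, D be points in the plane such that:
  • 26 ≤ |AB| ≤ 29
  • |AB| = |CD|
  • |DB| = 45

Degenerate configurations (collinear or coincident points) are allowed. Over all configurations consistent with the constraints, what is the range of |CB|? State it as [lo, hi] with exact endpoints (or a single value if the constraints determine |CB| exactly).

|CB| ∈ [16, 74]  (≈ [16.0000, 74.0000])

|AB| ∈ [26, 29]
|BD| ∈ {45}
|CD| ∈ [26, 29]
|AD| ∈ [16, 74]
|BC| ∈ [16, 74]
|AC| ∈ [0, 103]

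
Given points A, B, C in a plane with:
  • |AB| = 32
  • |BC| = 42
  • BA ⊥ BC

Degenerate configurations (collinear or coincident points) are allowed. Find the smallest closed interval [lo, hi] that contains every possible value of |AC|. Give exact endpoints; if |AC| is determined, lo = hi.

|AB| ∈ {32}
|BC| ∈ {42}
|AC| ∈ {2·√(697)}

|AC| = 2·√(697)  (≈ 52.8015)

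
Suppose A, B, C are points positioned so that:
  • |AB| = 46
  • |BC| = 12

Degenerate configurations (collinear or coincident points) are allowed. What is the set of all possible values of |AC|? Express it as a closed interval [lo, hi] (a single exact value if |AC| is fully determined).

|AB| ∈ {46}
|BC| ∈ {12}
|AC| ∈ [34, 58]

|AC| ∈ [34, 58]  (≈ [34.0000, 58.0000])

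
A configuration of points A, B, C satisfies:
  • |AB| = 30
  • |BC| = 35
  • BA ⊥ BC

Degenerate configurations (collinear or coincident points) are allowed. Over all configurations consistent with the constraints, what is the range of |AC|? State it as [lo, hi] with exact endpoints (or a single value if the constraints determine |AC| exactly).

|AC| = 5·√(85)  (≈ 46.0977)

|AB| ∈ {30}
|BC| ∈ {35}
|AC| ∈ {5·√(85)}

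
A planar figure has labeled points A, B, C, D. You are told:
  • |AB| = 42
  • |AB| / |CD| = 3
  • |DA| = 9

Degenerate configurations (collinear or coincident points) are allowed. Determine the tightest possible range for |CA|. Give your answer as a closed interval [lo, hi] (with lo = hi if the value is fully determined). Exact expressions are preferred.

|AB| ∈ {42}
|AD| ∈ {9}
|CD| ∈ {14}
|BD| ∈ [33, 51]
|AC| ∈ [5, 23]
|BC| ∈ [19, 65]

|CA| ∈ [5, 23]  (≈ [5.0000, 23.0000])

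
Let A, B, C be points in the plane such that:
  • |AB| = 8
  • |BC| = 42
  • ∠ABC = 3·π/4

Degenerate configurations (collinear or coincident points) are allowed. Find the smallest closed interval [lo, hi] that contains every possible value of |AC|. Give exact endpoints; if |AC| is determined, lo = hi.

|AB| ∈ {8}
|BC| ∈ {42}
|AC| ∈ {2·√(84·√(2) + 457)}

|AC| = 2·√(84·√(2) + 457)  (≈ 47.9914)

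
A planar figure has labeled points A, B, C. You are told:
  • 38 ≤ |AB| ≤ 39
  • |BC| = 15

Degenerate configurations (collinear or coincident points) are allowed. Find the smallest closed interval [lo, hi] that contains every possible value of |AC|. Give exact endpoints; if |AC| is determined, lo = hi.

|AC| ∈ [23, 54]  (≈ [23.0000, 54.0000])

|AB| ∈ [38, 39]
|BC| ∈ {15}
|AC| ∈ [23, 54]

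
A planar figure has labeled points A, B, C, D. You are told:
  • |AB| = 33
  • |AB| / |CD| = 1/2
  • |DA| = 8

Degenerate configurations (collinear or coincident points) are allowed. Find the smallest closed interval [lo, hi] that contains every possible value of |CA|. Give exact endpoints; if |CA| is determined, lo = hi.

|CA| ∈ [58, 74]  (≈ [58.0000, 74.0000])

|AB| ∈ {33}
|AD| ∈ {8}
|CD| ∈ {66}
|BD| ∈ [25, 41]
|AC| ∈ [58, 74]
|BC| ∈ [25, 107]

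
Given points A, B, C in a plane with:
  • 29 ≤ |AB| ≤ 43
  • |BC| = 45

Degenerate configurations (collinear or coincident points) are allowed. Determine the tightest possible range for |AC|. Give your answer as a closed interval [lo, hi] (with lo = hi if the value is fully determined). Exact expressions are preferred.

|AB| ∈ [29, 43]
|BC| ∈ {45}
|AC| ∈ [2, 88]

|AC| ∈ [2, 88]  (≈ [2.0000, 88.0000])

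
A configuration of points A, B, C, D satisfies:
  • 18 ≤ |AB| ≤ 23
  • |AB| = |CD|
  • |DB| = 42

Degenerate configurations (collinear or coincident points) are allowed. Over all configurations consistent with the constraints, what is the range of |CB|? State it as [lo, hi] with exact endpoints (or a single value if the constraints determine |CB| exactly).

|CB| ∈ [19, 65]  (≈ [19.0000, 65.0000])

|AB| ∈ [18, 23]
|BD| ∈ {42}
|CD| ∈ [18, 23]
|AD| ∈ [19, 65]
|BC| ∈ [19, 65]
|AC| ∈ [0, 88]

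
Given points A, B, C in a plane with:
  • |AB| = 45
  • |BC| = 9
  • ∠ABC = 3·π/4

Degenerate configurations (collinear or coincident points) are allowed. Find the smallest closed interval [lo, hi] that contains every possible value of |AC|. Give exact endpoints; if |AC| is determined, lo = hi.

|AC| = 9·√(5·√(2) + 26)  (≈ 51.7567)

|AB| ∈ {45}
|BC| ∈ {9}
|AC| ∈ {9·√(5·√(2) + 26)}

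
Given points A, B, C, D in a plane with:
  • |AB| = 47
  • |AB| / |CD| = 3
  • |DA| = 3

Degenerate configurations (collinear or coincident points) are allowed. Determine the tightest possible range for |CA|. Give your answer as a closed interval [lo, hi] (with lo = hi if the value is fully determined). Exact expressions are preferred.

|CA| ∈ [38/3, 56/3]  (≈ [12.6667, 18.6667])

|AB| ∈ {47}
|AD| ∈ {3}
|CD| ∈ {47/3}
|BD| ∈ [44, 50]
|AC| ∈ [38/3, 56/3]
|BC| ∈ [85/3, 197/3]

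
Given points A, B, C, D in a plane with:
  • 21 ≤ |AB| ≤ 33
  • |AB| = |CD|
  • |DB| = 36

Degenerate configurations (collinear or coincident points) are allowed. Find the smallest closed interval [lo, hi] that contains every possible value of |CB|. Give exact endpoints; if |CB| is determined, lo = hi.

|CB| ∈ [3, 69]  (≈ [3.0000, 69.0000])

|AB| ∈ [21, 33]
|BD| ∈ {36}
|CD| ∈ [21, 33]
|AD| ∈ [3, 69]
|BC| ∈ [3, 69]
|AC| ∈ [0, 102]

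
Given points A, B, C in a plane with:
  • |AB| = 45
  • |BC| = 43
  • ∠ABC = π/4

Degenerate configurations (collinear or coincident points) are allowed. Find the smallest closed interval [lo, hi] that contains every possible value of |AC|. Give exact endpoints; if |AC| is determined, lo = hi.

|AC| = √(3874 - 1935·√(2))  (≈ 33.7268)

|AB| ∈ {45}
|BC| ∈ {43}
|AC| ∈ {√(3874 - 1935·√(2))}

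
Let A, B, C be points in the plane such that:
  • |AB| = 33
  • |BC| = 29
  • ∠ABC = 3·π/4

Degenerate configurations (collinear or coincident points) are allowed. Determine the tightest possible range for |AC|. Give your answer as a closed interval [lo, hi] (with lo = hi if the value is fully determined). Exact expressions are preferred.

|AB| ∈ {33}
|BC| ∈ {29}
|AC| ∈ {√(957·√(2) + 1930)}

|AC| = √(957·√(2) + 1930)  (≈ 57.3010)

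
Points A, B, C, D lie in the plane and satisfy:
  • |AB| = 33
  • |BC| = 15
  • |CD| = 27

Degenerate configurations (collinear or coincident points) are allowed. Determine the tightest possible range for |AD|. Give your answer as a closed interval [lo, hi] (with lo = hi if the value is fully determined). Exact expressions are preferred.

|AD| ∈ [0, 75]  (≈ [0.0000, 75.0000])

|AB| ∈ {33}
|BC| ∈ {15}
|CD| ∈ {27}
|AC| ∈ [18, 48]
|BD| ∈ [12, 42]
|AD| ∈ [0, 75]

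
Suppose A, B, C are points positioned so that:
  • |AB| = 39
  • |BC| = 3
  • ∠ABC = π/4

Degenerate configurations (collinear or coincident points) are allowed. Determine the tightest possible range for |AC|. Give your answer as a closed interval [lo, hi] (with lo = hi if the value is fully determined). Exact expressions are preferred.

|AB| ∈ {39}
|BC| ∈ {3}
|AC| ∈ {3·√(170 - 13·√(2))}

|AC| = 3·√(170 - 13·√(2))  (≈ 36.9396)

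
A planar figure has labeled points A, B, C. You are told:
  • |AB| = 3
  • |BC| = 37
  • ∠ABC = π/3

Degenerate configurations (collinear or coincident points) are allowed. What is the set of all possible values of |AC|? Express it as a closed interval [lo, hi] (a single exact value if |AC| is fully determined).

|AC| = √(1267)  (≈ 35.5949)

|AB| ∈ {3}
|BC| ∈ {37}
|AC| ∈ {√(1267)}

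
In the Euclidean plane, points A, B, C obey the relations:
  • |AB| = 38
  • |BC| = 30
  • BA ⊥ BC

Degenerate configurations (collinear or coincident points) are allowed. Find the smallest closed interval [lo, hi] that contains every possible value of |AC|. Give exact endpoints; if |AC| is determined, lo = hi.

|AC| = 2·√(586)  (≈ 48.4149)

|AB| ∈ {38}
|BC| ∈ {30}
|AC| ∈ {2·√(586)}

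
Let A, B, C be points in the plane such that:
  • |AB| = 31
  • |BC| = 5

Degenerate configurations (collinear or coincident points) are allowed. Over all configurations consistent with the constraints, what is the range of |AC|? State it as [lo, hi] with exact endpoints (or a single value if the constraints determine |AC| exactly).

|AC| ∈ [26, 36]  (≈ [26.0000, 36.0000])

|AB| ∈ {31}
|BC| ∈ {5}
|AC| ∈ [26, 36]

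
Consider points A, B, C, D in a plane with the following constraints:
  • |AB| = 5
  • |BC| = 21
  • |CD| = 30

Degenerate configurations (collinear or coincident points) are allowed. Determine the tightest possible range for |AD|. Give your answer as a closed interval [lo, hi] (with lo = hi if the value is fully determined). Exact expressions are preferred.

|AB| ∈ {5}
|BC| ∈ {21}
|CD| ∈ {30}
|AC| ∈ [16, 26]
|BD| ∈ [9, 51]
|AD| ∈ [4, 56]

|AD| ∈ [4, 56]  (≈ [4.0000, 56.0000])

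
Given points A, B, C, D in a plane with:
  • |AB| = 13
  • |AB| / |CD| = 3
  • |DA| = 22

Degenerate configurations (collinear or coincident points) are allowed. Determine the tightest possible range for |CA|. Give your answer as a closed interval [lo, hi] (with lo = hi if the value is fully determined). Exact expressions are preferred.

|AB| ∈ {13}
|AD| ∈ {22}
|CD| ∈ {13/3}
|BD| ∈ [9, 35]
|AC| ∈ [53/3, 79/3]
|BC| ∈ [14/3, 118/3]

|CA| ∈ [53/3, 79/3]  (≈ [17.6667, 26.3333])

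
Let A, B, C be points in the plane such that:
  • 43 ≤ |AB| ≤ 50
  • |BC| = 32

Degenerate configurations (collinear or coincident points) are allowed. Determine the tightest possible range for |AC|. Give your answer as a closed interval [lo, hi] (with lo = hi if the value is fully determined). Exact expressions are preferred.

|AB| ∈ [43, 50]
|BC| ∈ {32}
|AC| ∈ [11, 82]

|AC| ∈ [11, 82]  (≈ [11.0000, 82.0000])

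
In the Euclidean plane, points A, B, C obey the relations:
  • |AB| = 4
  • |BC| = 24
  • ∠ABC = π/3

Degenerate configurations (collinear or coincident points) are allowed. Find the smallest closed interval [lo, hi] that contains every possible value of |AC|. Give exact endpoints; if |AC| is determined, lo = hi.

|AC| = 4·√(31)  (≈ 22.2711)

|AB| ∈ {4}
|BC| ∈ {24}
|AC| ∈ {4·√(31)}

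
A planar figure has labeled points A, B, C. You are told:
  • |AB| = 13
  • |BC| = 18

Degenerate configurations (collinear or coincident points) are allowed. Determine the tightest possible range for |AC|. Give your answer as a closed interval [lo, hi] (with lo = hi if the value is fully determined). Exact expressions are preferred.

|AC| ∈ [5, 31]  (≈ [5.0000, 31.0000])

|AB| ∈ {13}
|BC| ∈ {18}
|AC| ∈ [5, 31]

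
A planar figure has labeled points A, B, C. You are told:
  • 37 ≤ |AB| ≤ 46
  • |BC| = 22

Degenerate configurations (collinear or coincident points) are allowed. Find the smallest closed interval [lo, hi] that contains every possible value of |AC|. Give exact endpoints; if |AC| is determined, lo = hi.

|AC| ∈ [15, 68]  (≈ [15.0000, 68.0000])

|AB| ∈ [37, 46]
|BC| ∈ {22}
|AC| ∈ [15, 68]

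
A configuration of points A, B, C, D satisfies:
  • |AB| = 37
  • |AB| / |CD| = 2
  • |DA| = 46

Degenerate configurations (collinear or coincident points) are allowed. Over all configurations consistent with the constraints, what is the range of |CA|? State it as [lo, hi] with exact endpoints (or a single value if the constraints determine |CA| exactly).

|CA| ∈ [55/2, 129/2]  (≈ [27.5000, 64.5000])

|AB| ∈ {37}
|AD| ∈ {46}
|CD| ∈ {37/2}
|BD| ∈ [9, 83]
|AC| ∈ [55/2, 129/2]
|BC| ∈ [0, 203/2]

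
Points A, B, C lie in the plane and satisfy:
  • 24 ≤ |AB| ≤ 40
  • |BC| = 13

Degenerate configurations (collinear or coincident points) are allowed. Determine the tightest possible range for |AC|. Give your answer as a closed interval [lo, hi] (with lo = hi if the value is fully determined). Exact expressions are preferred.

|AC| ∈ [11, 53]  (≈ [11.0000, 53.0000])

|AB| ∈ [24, 40]
|BC| ∈ {13}
|AC| ∈ [11, 53]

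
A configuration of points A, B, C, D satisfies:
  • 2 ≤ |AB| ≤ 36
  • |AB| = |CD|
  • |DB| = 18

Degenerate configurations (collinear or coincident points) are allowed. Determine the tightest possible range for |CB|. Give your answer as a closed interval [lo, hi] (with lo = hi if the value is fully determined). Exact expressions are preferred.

|CB| ∈ [0, 54]  (≈ [0.0000, 54.0000])

|AB| ∈ [2, 36]
|BD| ∈ {18}
|CD| ∈ [2, 36]
|AD| ∈ [0, 54]
|BC| ∈ [0, 54]
|AC| ∈ [0, 90]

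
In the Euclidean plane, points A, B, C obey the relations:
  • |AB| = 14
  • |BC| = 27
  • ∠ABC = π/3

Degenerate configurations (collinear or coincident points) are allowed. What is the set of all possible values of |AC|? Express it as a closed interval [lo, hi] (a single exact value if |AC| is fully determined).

|AC| = √(547)  (≈ 23.3880)

|AB| ∈ {14}
|BC| ∈ {27}
|AC| ∈ {√(547)}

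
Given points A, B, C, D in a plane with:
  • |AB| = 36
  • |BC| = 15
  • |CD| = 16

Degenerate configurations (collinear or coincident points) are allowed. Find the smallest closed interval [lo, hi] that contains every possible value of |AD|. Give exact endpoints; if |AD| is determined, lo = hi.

|AB| ∈ {36}
|BC| ∈ {15}
|CD| ∈ {16}
|AC| ∈ [21, 51]
|BD| ∈ [1, 31]
|AD| ∈ [5, 67]

|AD| ∈ [5, 67]  (≈ [5.0000, 67.0000])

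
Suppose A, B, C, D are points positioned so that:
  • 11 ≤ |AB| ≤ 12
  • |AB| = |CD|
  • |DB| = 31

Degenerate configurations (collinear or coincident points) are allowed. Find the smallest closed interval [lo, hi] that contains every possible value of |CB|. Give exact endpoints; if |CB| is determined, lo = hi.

|CB| ∈ [19, 43]  (≈ [19.0000, 43.0000])

|AB| ∈ [11, 12]
|BD| ∈ {31}
|CD| ∈ [11, 12]
|AD| ∈ [19, 43]
|BC| ∈ [19, 43]
|AC| ∈ [7, 55]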